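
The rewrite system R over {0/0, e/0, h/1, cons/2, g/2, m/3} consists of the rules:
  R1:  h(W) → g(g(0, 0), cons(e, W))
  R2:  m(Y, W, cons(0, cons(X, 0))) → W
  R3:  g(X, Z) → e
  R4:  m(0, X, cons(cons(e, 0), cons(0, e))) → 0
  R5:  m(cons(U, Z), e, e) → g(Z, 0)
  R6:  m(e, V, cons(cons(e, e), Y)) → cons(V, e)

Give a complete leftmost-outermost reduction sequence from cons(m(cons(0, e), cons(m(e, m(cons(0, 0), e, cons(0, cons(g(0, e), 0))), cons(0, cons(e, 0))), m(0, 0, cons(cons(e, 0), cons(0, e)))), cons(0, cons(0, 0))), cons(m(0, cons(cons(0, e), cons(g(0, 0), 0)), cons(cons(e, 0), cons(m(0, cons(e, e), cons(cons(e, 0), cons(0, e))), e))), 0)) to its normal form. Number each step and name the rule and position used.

1. cons(m(cons(0, e), cons(m(e, m(cons(0, 0), e, cons(0, cons(g(0, e), 0))), cons(0, cons(e, 0))), m(0, 0, cons(cons(e, 0), cons(0, e)))), cons(0, cons(0, 0))), cons(m(0, cons(cons(0, e), cons(g(0, 0), 0)), cons(cons(e, 0), cons(m(0, cons(e, e), cons(cons(e, 0), cons(0, e))), e))), 0))  →  cons(cons(m(e, m(cons(0, 0), e, cons(0, cons(g(0, e), 0))), cons(0, cons(e, 0))), m(0, 0, cons(cons(e, 0), cons(0, e)))), cons(m(0, cons(cons(0, e), cons(g(0, 0), 0)), cons(cons(e, 0), cons(m(0, cons(e, e), cons(cons(e, 0), cons(0, e))), e))), 0))   [R2 at 1]
2. cons(cons(m(e, m(cons(0, 0), e, cons(0, cons(g(0, e), 0))), cons(0, cons(e, 0))), m(0, 0, cons(cons(e, 0), cons(0, e)))), cons(m(0, cons(cons(0, e), cons(g(0, 0), 0)), cons(cons(e, 0), cons(m(0, cons(e, e), cons(cons(e, 0), cons(0, e))), e))), 0))  →  cons(cons(m(cons(0, 0), e, cons(0, cons(g(0, e), 0))), m(0, 0, cons(cons(e, 0), cons(0, e)))), cons(m(0, cons(cons(0, e), cons(g(0, 0), 0)), cons(cons(e, 0), cons(m(0, cons(e, e), cons(cons(e, 0), cons(0, e))), e))), 0))   [R2 at 1.1]
3. cons(cons(m(cons(0, 0), e, cons(0, cons(g(0, e), 0))), m(0, 0, cons(cons(e, 0), cons(0, e)))), cons(m(0, cons(cons(0, e), cons(g(0, 0), 0)), cons(cons(e, 0), cons(m(0, cons(e, e), cons(cons(e, 0), cons(0, e))), e))), 0))  →  cons(cons(e, m(0, 0, cons(cons(e, 0), cons(0, e)))), cons(m(0, cons(cons(0, e), cons(g(0, 0), 0)), cons(cons(e, 0), cons(m(0, cons(e, e), cons(cons(e, 0), cons(0, e))), e))), 0))   [R2 at 1.1]
4. cons(cons(e, m(0, 0, cons(cons(e, 0), cons(0, e)))), cons(m(0, cons(cons(0, e), cons(g(0, 0), 0)), cons(cons(e, 0), cons(m(0, cons(e, e), cons(cons(e, 0), cons(0, e))), e))), 0))  →  cons(cons(e, 0), cons(m(0, cons(cons(0, e), cons(g(0, 0), 0)), cons(cons(e, 0), cons(m(0, cons(e, e), cons(cons(e, 0), cons(0, e))), e))), 0))   [R4 at 1.2]
5. cons(cons(e, 0), cons(m(0, cons(cons(0, e), cons(g(0, 0), 0)), cons(cons(e, 0), cons(m(0, cons(e, e), cons(cons(e, 0), cons(0, e))), e))), 0))  →  cons(cons(e, 0), cons(m(0, cons(cons(0, e), cons(e, 0)), cons(cons(e, 0), cons(m(0, cons(e, e), cons(cons(e, 0), cons(0, e))), e))), 0))   [R3 at 2.1.2.2.1]
6. cons(cons(e, 0), cons(m(0, cons(cons(0, e), cons(e, 0)), cons(cons(e, 0), cons(m(0, cons(e, e), cons(cons(e, 0), cons(0, e))), e))), 0))  →  cons(cons(e, 0), cons(m(0, cons(cons(0, e), cons(e, 0)), cons(cons(e, 0), cons(0, e))), 0))   [R4 at 2.1.3.2.1]
7. cons(cons(e, 0), cons(m(0, cons(cons(0, e), cons(e, 0)), cons(cons(e, 0), cons(0, e))), 0))  →  cons(cons(e, 0), cons(0, 0))   [R4 at 2.1]

cons(cons(e, 0), cons(0, 0))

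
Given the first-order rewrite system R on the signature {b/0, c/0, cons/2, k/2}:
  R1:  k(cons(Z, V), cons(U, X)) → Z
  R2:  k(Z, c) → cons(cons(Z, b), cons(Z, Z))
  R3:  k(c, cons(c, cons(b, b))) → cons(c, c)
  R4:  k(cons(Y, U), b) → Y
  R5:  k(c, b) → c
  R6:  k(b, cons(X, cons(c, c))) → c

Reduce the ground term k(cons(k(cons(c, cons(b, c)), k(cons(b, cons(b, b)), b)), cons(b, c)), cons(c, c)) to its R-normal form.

c

1. k(cons(k(cons(c, cons(b, c)), k(cons(b, cons(b, b)), b)), cons(b, c)), cons(c, c))  →  k(cons(c, cons(b, c)), k(cons(b, cons(b, b)), b))   [R1 at ε]
2. k(cons(c, cons(b, c)), k(cons(b, cons(b, b)), b))  →  k(cons(c, cons(b, c)), b)   [R4 at 2]
3. k(cons(c, cons(b, c)), b)  →  c   [R4 at ε]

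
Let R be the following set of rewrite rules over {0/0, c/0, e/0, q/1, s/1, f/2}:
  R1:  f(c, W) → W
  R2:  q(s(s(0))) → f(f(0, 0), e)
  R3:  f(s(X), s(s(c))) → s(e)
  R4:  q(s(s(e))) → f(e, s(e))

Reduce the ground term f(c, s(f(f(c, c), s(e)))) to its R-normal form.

s(s(e))

1. f(c, s(f(f(c, c), s(e))))  →  s(f(f(c, c), s(e)))   [R1 at ε]
2. s(f(f(c, c), s(e)))  →  s(f(c, s(e)))   [R1 at 1.1]
3. s(f(c, s(e)))  →  s(s(e))   [R1 at 1]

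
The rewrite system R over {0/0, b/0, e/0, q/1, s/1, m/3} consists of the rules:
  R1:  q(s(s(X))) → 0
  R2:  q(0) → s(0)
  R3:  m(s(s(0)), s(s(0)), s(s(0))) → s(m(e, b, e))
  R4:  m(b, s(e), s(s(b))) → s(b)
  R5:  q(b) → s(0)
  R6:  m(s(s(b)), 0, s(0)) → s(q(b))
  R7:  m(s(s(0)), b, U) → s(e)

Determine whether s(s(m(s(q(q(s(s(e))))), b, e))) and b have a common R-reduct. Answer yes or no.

Reduce t₁ = s(s(m(s(q(q(s(s(e))))), b, e))):
1. s(s(m(s(q(q(s(s(e))))), b, e)))  →  s(s(m(s(q(0)), b, e)))   [R1 at 1.1.1.1.1]
2. s(s(m(s(q(0)), b, e)))  →  s(s(m(s(s(0)), b, e)))   [R2 at 1.1.1.1]
3. s(s(m(s(s(0)), b, e)))  →  s(s(s(e)))   [R7 at 1.1]

Reduce t₂ = b:

no — NF(t₁) = s(s(s(e))), NF(t₂) = b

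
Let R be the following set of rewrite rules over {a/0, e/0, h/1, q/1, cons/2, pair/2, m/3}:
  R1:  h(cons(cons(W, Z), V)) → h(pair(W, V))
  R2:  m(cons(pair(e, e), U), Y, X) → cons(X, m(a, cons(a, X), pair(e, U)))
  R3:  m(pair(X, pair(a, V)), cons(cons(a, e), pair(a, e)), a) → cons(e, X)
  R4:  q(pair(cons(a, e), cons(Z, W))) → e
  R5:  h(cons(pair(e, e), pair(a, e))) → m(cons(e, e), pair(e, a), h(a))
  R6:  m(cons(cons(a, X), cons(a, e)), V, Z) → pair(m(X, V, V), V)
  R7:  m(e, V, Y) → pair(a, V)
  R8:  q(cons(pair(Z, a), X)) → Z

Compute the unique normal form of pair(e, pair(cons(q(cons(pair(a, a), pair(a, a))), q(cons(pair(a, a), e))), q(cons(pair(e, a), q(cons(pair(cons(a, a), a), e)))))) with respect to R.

1. pair(e, pair(cons(q(cons(pair(a, a), pair(a, a))), q(cons(pair(a, a), e))), q(cons(pair(e, a), q(cons(pair(cons(a, a), a), e))))))  →  pair(e, pair(cons(a, q(cons(pair(a, a), e))), q(cons(pair(e, a), q(cons(pair(cons(a, a), a), e))))))   [R8 at 2.1.1]
2. pair(e, pair(cons(a, q(cons(pair(a, a), e))), q(cons(pair(e, a), q(cons(pair(cons(a, a), a), e))))))  →  pair(e, pair(cons(a, a), q(cons(pair(e, a), q(cons(pair(cons(a, a), a), e))))))   [R8 at 2.1.2]
3. pair(e, pair(cons(a, a), q(cons(pair(e, a), q(cons(pair(cons(a, a), a), e))))))  →  pair(e, pair(cons(a, a), e))   [R8 at 2.2]

pair(e, pair(cons(a, a), e))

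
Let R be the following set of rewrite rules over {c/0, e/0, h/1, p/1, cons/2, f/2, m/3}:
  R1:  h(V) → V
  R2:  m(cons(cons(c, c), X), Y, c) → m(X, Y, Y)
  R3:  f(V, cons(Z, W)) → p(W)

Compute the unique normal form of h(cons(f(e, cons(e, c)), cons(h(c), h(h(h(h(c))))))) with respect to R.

1. h(cons(f(e, cons(e, c)), cons(h(c), h(h(h(h(c)))))))  →  cons(f(e, cons(e, c)), cons(h(c), h(h(h(h(c))))))   [R1 at ε]
2. cons(f(e, cons(e, c)), cons(h(c), h(h(h(h(c))))))  →  cons(p(c), cons(h(c), h(h(h(h(c))))))   [R3 at 1]
3. cons(p(c), cons(h(c), h(h(h(h(c))))))  →  cons(p(c), cons(c, h(h(h(h(c))))))   [R1 at 2.1]
4. cons(p(c), cons(c, h(h(h(h(c))))))  →  cons(p(c), cons(c, h(h(h(c)))))   [R1 at 2.2]
5. cons(p(c), cons(c, h(h(h(c)))))  →  cons(p(c), cons(c, h(h(c))))   [R1 at 2.2]
6. cons(p(c), cons(c, h(h(c))))  →  cons(p(c), cons(c, h(c)))   [R1 at 2.2]
7. cons(p(c), cons(c, h(c)))  →  cons(p(c), cons(c, c))   [R1 at 2.2]

cons(p(c), cons(c, c))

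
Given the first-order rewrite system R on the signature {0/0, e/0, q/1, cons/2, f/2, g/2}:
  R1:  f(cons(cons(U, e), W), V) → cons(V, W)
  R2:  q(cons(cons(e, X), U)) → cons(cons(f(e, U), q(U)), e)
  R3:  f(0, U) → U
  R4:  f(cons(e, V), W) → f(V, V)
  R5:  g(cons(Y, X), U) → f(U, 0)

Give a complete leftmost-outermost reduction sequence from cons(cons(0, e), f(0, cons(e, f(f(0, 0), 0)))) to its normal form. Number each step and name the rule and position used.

cons(cons(0, e), cons(e, 0))

1. cons(cons(0, e), f(0, cons(e, f(f(0, 0), 0))))  →  cons(cons(0, e), cons(e, f(f(0, 0), 0)))   [R3 at 2]
2. cons(cons(0, e), cons(e, f(f(0, 0), 0)))  →  cons(cons(0, e), cons(e, f(0, 0)))   [R3 at 2.2.1]
3. cons(cons(0, e), cons(e, f(0, 0)))  →  cons(cons(0, e), cons(e, 0))   [R3 at 2.2]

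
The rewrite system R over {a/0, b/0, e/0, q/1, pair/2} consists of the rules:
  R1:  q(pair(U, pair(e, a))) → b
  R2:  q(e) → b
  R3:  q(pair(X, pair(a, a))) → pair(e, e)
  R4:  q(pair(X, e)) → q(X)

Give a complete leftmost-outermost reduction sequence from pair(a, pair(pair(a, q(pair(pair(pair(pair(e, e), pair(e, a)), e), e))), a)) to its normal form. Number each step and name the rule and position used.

1. pair(a, pair(pair(a, q(pair(pair(pair(pair(e, e), pair(e, a)), e), e))), a))  →  pair(a, pair(pair(a, q(pair(pair(pair(e, e), pair(e, a)), e))), a))   [R4 at 2.1.2]
2. pair(a, pair(pair(a, q(pair(pair(pair(e, e), pair(e, a)), e))), a))  →  pair(a, pair(pair(a, q(pair(pair(e, e), pair(e, a)))), a))   [R4 at 2.1.2]
3. pair(a, pair(pair(a, q(pair(pair(e, e), pair(e, a)))), a))  →  pair(a, pair(pair(a, b), a))   [R1 at 2.1.2]

pair(a, pair(pair(a, b), a))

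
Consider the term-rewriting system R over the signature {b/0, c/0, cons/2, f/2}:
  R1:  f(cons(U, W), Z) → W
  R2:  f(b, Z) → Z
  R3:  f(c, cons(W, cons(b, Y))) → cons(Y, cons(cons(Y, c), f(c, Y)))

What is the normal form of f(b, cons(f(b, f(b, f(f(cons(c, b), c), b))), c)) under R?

1. f(b, cons(f(b, f(b, f(f(cons(c, b), c), b))), c))  →  cons(f(b, f(b, f(f(cons(c, b), c), b))), c)   [R2 at ε]
2. cons(f(b, f(b, f(f(cons(c, b), c), b))), c)  →  cons(f(b, f(f(cons(c, b), c), b)), c)   [R2 at 1]
3. cons(f(b, f(f(cons(c, b), c), b)), c)  →  cons(f(f(cons(c, b), c), b), c)   [R2 at 1]
4. cons(f(f(cons(c, b), c), b), c)  →  cons(f(b, b), c)   [R1 at 1.1]
5. cons(f(b, b), c)  →  cons(b, c)   [R2 at 1]

cons(b, c)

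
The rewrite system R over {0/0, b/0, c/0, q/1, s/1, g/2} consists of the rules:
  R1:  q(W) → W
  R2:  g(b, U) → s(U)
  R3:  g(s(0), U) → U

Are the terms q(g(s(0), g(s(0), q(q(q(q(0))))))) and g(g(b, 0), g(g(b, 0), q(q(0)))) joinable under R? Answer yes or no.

yes — NF(t₁) = 0, NF(t₂) = 0

Reduce t₁ = q(g(s(0), g(s(0), q(q(q(q(0))))))):
1. q(g(s(0), g(s(0), q(q(q(q(0)))))))  →  g(s(0), g(s(0), q(q(q(q(0))))))   [R1 at ε]
2. g(s(0), g(s(0), q(q(q(q(0))))))  →  g(s(0), q(q(q(q(0)))))   [R3 at ε]
3. g(s(0), q(q(q(q(0)))))  →  q(q(q(q(0))))   [R3 at ε]
4. q(q(q(q(0))))  →  q(q(q(0)))   [R1 at ε]
5. q(q(q(0)))  →  q(q(0))   [R1 at ε]
6. q(q(0))  →  q(0)   [R1 at ε]
7. q(0)  →  0   [R1 at ε]

Reduce t₂ = g(g(b, 0), g(g(b, 0), q(q(0)))):
1. g(g(b, 0), g(g(b, 0), q(q(0))))  →  g(s(0), g(g(b, 0), q(q(0))))   [R2 at 1]
2. g(s(0), g(g(b, 0), q(q(0))))  →  g(g(b, 0), q(q(0)))   [R3 at ε]
3. g(g(b, 0), q(q(0)))  →  g(s(0), q(q(0)))   [R2 at 1]
4. g(s(0), q(q(0)))  →  q(q(0))   [R3 at ε]
5. q(q(0))  →  q(0)   [R1 at ε]
6. q(0)  →  0   [R1 at ε]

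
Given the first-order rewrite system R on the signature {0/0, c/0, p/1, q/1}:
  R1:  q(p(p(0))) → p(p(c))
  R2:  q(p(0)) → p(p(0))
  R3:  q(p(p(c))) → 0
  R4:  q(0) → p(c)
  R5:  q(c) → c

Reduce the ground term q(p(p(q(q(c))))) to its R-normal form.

0

1. q(p(p(q(q(c)))))  →  q(p(p(q(c))))   [R5 at 1.1.1.1]
2. q(p(p(q(c))))  →  q(p(p(c)))   [R5 at 1.1.1]
3. q(p(p(c)))  →  0   [R3 at ε]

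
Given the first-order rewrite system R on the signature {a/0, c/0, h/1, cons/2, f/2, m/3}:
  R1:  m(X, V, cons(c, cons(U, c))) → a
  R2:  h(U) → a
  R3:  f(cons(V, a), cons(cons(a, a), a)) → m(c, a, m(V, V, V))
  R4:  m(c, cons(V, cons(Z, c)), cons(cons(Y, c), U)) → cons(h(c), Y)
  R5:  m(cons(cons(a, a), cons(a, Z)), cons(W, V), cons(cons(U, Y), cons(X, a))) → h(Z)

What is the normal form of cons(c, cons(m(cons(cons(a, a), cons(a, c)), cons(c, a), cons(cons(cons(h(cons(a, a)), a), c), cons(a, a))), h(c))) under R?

cons(c, cons(a, a))

1. cons(c, cons(m(cons(cons(a, a), cons(a, c)), cons(c, a), cons(cons(cons(h(cons(a, a)), a), c), cons(a, a))), h(c)))  →  cons(c, cons(h(c), h(c)))   [R5 at 2.1]
2. cons(c, cons(h(c), h(c)))  →  cons(c, cons(a, h(c)))   [R2 at 2.1]
3. cons(c, cons(a, h(c)))  →  cons(c, cons(a, a))   [R2 at 2.2]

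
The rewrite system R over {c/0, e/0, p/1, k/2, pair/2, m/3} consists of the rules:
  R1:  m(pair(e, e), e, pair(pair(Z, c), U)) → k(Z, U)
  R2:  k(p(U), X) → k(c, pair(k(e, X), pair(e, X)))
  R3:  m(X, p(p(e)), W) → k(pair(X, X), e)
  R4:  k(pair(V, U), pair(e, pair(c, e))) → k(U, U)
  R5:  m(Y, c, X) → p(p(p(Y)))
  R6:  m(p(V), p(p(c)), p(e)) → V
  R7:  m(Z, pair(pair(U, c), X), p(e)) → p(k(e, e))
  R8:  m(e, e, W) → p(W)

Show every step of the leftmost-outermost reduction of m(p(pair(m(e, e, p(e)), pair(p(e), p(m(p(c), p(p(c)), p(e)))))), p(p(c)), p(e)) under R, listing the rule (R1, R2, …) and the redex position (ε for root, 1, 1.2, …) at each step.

pair(p(p(e)), pair(p(e), p(c)))

1. m(p(pair(m(e, e, p(e)), pair(p(e), p(m(p(c), p(p(c)), p(e)))))), p(p(c)), p(e))  →  pair(m(e, e, p(e)), pair(p(e), p(m(p(c), p(p(c)), p(e)))))   [R6 at ε]
2. pair(m(e, e, p(e)), pair(p(e), p(m(p(c), p(p(c)), p(e)))))  →  pair(p(p(e)), pair(p(e), p(m(p(c), p(p(c)), p(e)))))   [R8 at 1]
3. pair(p(p(e)), pair(p(e), p(m(p(c), p(p(c)), p(e)))))  →  pair(p(p(e)), pair(p(e), p(c)))   [R6 at 2.2.1]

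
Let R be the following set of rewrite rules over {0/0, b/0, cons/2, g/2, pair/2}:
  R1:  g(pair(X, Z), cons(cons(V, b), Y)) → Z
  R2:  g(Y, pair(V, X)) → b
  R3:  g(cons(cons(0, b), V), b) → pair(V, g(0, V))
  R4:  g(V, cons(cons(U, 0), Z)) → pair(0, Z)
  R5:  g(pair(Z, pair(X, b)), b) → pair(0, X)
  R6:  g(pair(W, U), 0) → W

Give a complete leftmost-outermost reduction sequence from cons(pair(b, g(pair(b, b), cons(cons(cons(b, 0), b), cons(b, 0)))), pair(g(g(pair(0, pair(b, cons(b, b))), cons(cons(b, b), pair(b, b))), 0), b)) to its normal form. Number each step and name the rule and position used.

1. cons(pair(b, g(pair(b, b), cons(cons(cons(b, 0), b), cons(b, 0)))), pair(g(g(pair(0, pair(b, cons(b, b))), cons(cons(b, b), pair(b, b))), 0), b))  →  cons(pair(b, b), pair(g(g(pair(0, pair(b, cons(b, b))), cons(cons(b, b), pair(b, b))), 0), b))   [R1 at 1.2]
2. cons(pair(b, b), pair(g(g(pair(0, pair(b, cons(b, b))), cons(cons(b, b), pair(b, b))), 0), b))  →  cons(pair(b, b), pair(g(pair(b, cons(b, b)), 0), b))   [R1 at 2.1.1]
3. cons(pair(b, b), pair(g(pair(b, cons(b, b)), 0), b))  →  cons(pair(b, b), pair(b, b))   [R6 at 2.1]

cons(pair(b, b), pair(b, b))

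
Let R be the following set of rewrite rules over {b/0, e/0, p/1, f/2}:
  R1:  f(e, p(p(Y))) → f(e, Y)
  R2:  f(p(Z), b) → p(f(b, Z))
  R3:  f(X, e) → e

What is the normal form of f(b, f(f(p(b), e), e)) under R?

e

1. f(b, f(f(p(b), e), e))  →  f(b, e)   [R3 at 2]
2. f(b, e)  →  e   [R3 at ε]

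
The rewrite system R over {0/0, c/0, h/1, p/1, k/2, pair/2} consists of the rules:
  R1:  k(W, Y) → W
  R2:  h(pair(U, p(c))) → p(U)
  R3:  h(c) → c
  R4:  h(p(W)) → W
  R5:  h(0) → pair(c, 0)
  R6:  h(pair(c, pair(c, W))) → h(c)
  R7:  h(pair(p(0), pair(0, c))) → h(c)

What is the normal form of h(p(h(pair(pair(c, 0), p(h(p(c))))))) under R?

1. h(p(h(pair(pair(c, 0), p(h(p(c)))))))  →  h(pair(pair(c, 0), p(h(p(c)))))   [R4 at ε]
2. h(pair(pair(c, 0), p(h(p(c)))))  →  h(pair(pair(c, 0), p(c)))   [R4 at 1.2.1]
3. h(pair(pair(c, 0), p(c)))  →  p(pair(c, 0))   [R2 at ε]

p(pair(c, 0))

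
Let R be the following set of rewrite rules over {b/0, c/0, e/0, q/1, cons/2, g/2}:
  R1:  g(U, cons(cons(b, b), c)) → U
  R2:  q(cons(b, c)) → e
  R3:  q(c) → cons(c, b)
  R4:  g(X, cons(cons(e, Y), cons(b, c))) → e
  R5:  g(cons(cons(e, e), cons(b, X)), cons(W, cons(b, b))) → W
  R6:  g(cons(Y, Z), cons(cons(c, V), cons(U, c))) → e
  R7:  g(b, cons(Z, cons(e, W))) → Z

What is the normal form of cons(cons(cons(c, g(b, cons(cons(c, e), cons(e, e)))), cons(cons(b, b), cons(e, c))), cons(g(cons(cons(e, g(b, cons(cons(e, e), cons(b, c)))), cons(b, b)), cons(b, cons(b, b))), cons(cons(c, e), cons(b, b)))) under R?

cons(cons(cons(c, cons(c, e)), cons(cons(b, b), cons(e, c))), cons(b, cons(cons(c, e), cons(b, b))))

1. cons(cons(cons(c, g(b, cons(cons(c, e), cons(e, e)))), cons(cons(b, b), cons(e, c))), cons(g(cons(cons(e, g(b, cons(cons(e, e), cons(b, c)))), cons(b, b)), cons(b, cons(b, b))), cons(cons(c, e), cons(b, b))))  →  cons(cons(cons(c, cons(c, e)), cons(cons(b, b), cons(e, c))), cons(g(cons(cons(e, g(b, cons(cons(e, e), cons(b, c)))), cons(b, b)), cons(b, cons(b, b))), cons(cons(c, e), cons(b, b))))   [R7 at 1.1.2]
2. cons(cons(cons(c, cons(c, e)), cons(cons(b, b), cons(e, c))), cons(g(cons(cons(e, g(b, cons(cons(e, e), cons(b, c)))), cons(b, b)), cons(b, cons(b, b))), cons(cons(c, e), cons(b, b))))  →  cons(cons(cons(c, cons(c, e)), cons(cons(b, b), cons(e, c))), cons(g(cons(cons(e, e), cons(b, b)), cons(b, cons(b, b))), cons(cons(c, e), cons(b, b))))   [R4 at 2.1.1.1.2]
3. cons(cons(cons(c, cons(c, e)), cons(cons(b, b), cons(e, c))), cons(g(cons(cons(e, e), cons(b, b)), cons(b, cons(b, b))), cons(cons(c, e), cons(b, b))))  →  cons(cons(cons(c, cons(c, e)), cons(cons(b, b), cons(e, c))), cons(b, cons(cons(c, e), cons(b, b))))   [R5 at 2.1]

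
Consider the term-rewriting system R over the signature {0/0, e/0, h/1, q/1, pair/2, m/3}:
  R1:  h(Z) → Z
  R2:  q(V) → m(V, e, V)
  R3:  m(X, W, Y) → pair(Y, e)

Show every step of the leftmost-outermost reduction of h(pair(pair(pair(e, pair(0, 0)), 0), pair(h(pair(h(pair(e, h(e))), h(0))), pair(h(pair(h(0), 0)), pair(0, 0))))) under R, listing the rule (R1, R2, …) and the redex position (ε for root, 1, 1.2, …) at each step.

1. h(pair(pair(pair(e, pair(0, 0)), 0), pair(h(pair(h(pair(e, h(e))), h(0))), pair(h(pair(h(0), 0)), pair(0, 0)))))  →  pair(pair(pair(e, pair(0, 0)), 0), pair(h(pair(h(pair(e, h(e))), h(0))), pair(h(pair(h(0), 0)), pair(0, 0))))   [R1 at ε]
2. pair(pair(pair(e, pair(0, 0)), 0), pair(h(pair(h(pair(e, h(e))), h(0))), pair(h(pair(h(0), 0)), pair(0, 0))))  →  pair(pair(pair(e, pair(0, 0)), 0), pair(pair(h(pair(e, h(e))), h(0)), pair(h(pair(h(0), 0)), pair(0, 0))))   [R1 at 2.1]
3. pair(pair(pair(e, pair(0, 0)), 0), pair(pair(h(pair(e, h(e))), h(0)), pair(h(pair(h(0), 0)), pair(0, 0))))  →  pair(pair(pair(e, pair(0, 0)), 0), pair(pair(pair(e, h(e)), h(0)), pair(h(pair(h(0), 0)), pair(0, 0))))   [R1 at 2.1.1]
4. pair(pair(pair(e, pair(0, 0)), 0), pair(pair(pair(e, h(e)), h(0)), pair(h(pair(h(0), 0)), pair(0, 0))))  →  pair(pair(pair(e, pair(0, 0)), 0), pair(pair(pair(e, e), h(0)), pair(h(pair(h(0), 0)), pair(0, 0))))   [R1 at 2.1.1.2]
5. pair(pair(pair(e, pair(0, 0)), 0), pair(pair(pair(e, e), h(0)), pair(h(pair(h(0), 0)), pair(0, 0))))  →  pair(pair(pair(e, pair(0, 0)), 0), pair(pair(pair(e, e), 0), pair(h(pair(h(0), 0)), pair(0, 0))))   [R1 at 2.1.2]
6. pair(pair(pair(e, pair(0, 0)), 0), pair(pair(pair(e, e), 0), pair(h(pair(h(0), 0)), pair(0, 0))))  →  pair(pair(pair(e, pair(0, 0)), 0), pair(pair(pair(e, e), 0), pair(pair(h(0), 0), pair(0, 0))))   [R1 at 2.2.1]
7. pair(pair(pair(e, pair(0, 0)), 0), pair(pair(pair(e, e), 0), pair(pair(h(0), 0), pair(0, 0))))  →  pair(pair(pair(e, pair(0, 0)), 0), pair(pair(pair(e, e), 0), pair(pair(0, 0), pair(0, 0))))   [R1 at 2.2.1.1]

pair(pair(pair(e, pair(0, 0)), 0), pair(pair(pair(e, e), 0), pair(pair(0, 0), pair(0, 0))))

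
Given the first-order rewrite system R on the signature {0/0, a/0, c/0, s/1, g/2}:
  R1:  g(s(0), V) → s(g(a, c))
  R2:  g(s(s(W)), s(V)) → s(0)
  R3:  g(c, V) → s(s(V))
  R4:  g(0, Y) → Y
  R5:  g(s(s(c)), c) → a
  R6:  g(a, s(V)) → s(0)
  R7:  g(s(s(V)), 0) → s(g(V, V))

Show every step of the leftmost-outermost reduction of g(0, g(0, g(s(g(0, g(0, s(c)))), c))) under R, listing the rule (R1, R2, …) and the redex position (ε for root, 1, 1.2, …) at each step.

1. g(0, g(0, g(s(g(0, g(0, s(c)))), c)))  →  g(0, g(s(g(0, g(0, s(c)))), c))   [R4 at ε]
2. g(0, g(s(g(0, g(0, s(c)))), c))  →  g(s(g(0, g(0, s(c)))), c)   [R4 at ε]
3. g(s(g(0, g(0, s(c)))), c)  →  g(s(g(0, s(c))), c)   [R4 at 1.1]
4. g(s(g(0, s(c))), c)  →  g(s(s(c)), c)   [R4 at 1.1]
5. g(s(s(c)), c)  →  a   [R5 at ε]

a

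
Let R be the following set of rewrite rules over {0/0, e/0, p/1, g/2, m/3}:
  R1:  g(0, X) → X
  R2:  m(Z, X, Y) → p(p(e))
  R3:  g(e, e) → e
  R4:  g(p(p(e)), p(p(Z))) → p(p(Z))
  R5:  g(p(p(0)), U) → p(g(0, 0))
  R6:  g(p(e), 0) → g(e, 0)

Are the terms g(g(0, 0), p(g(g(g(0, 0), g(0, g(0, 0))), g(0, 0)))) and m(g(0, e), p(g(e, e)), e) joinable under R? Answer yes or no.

Reduce t₁ = g(g(0, 0), p(g(g(g(0, 0), g(0, g(0, 0))), g(0, 0)))):
1. g(g(0, 0), p(g(g(g(0, 0), g(0, g(0, 0))), g(0, 0))))  →  g(0, p(g(g(g(0, 0), g(0, g(0, 0))), g(0, 0))))   [R1 at 1]
2. g(0, p(g(g(g(0, 0), g(0, g(0, 0))), g(0, 0))))  →  p(g(g(g(0, 0), g(0, g(0, 0))), g(0, 0)))   [R1 at ε]
3. p(g(g(g(0, 0), g(0, g(0, 0))), g(0, 0)))  →  p(g(g(0, g(0, g(0, 0))), g(0, 0)))   [R1 at 1.1.1]
4. p(g(g(0, g(0, g(0, 0))), g(0, 0)))  →  p(g(g(0, g(0, 0)), g(0, 0)))   [R1 at 1.1]
5. p(g(g(0, g(0, 0)), g(0, 0)))  →  p(g(g(0, 0), g(0, 0)))   [R1 at 1.1]
6. p(g(g(0, 0), g(0, 0)))  →  p(g(0, g(0, 0)))   [R1 at 1.1]
7. p(g(0, g(0, 0)))  →  p(g(0, 0))   [R1 at 1]
8. p(g(0, 0))  →  p(0)   [R1 at 1]

Reduce t₂ = m(g(0, e), p(g(e, e)), e):
1. m(g(0, e), p(g(e, e)), e)  →  p(p(e))   [R2 at ε]

no — NF(t₁) = p(0), NF(t₂) = p(p(e))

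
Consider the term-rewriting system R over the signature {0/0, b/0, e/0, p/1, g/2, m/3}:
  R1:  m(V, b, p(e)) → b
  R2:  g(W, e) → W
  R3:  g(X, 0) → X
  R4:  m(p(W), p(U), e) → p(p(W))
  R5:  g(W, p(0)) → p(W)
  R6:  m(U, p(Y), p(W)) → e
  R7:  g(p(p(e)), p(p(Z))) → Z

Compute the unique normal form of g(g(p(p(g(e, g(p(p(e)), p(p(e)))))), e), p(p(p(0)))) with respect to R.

1. g(g(p(p(g(e, g(p(p(e)), p(p(e)))))), e), p(p(p(0))))  →  g(p(p(g(e, g(p(p(e)), p(p(e)))))), p(p(p(0))))   [R2 at 1]
2. g(p(p(g(e, g(p(p(e)), p(p(e)))))), p(p(p(0))))  →  g(p(p(g(e, e))), p(p(p(0))))   [R7 at 1.1.1.2]
3. g(p(p(g(e, e))), p(p(p(0))))  →  g(p(p(e)), p(p(p(0))))   [R2 at 1.1.1]
4. g(p(p(e)), p(p(p(0))))  →  p(0)   [R7 at ε]

p(0)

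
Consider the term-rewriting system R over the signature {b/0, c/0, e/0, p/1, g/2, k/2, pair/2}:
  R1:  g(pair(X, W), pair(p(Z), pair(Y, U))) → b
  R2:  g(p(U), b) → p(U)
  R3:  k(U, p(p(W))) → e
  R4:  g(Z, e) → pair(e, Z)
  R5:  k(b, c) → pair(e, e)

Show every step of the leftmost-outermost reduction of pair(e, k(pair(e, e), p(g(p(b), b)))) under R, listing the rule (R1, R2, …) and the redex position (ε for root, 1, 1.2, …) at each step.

pair(e, e)

1. pair(e, k(pair(e, e), p(g(p(b), b))))  →  pair(e, k(pair(e, e), p(p(b))))   [R2 at 2.2.1]
2. pair(e, k(pair(e, e), p(p(b))))  →  pair(e, e)   [R3 at 2]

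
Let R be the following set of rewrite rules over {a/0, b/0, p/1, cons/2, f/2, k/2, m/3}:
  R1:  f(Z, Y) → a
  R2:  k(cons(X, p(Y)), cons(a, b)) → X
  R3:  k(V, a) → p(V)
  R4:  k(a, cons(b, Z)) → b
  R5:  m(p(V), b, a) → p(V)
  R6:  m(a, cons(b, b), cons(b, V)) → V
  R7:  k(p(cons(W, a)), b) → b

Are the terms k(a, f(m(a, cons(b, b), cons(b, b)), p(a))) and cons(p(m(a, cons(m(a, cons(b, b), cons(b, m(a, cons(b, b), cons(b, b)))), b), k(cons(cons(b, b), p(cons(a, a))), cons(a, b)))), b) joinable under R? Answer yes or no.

Reduce t₁ = k(a, f(m(a, cons(b, b), cons(b, b)), p(a))):
1. k(a, f(m(a, cons(b, b), cons(b, b)), p(a)))  →  k(a, a)   [R1 at 2]
2. k(a, a)  →  p(a)   [R3 at ε]

Reduce t₂ = cons(p(m(a, cons(m(a, cons(b, b), cons(b, m(a, cons(b, b), cons(b, b)))), b), k(cons(cons(b, b), p(cons(a, a))), cons(a, b)))), b):
1. cons(p(m(a, cons(m(a, cons(b, b), cons(b, m(a, cons(b, b), cons(b, b)))), b), k(cons(cons(b, b), p(cons(a, a))), cons(a, b)))), b)  →  cons(p(m(a, cons(m(a, cons(b, b), cons(b, b)), b), k(cons(cons(b, b), p(cons(a, a))), cons(a, b)))), b)   [R6 at 1.1.2.1]
2. cons(p(m(a, cons(m(a, cons(b, b), cons(b, b)), b), k(cons(cons(b, b), p(cons(a, a))), cons(a, b)))), b)  →  cons(p(m(a, cons(b, b), k(cons(cons(b, b), p(cons(a, a))), cons(a, b)))), b)   [R6 at 1.1.2.1]
3. cons(p(m(a, cons(b, b), k(cons(cons(b, b), p(cons(a, a))), cons(a, b)))), b)  →  cons(p(m(a, cons(b, b), cons(b, b))), b)   [R2 at 1.1.3]
4. cons(p(m(a, cons(b, b), cons(b, b))), b)  →  cons(p(b), b)   [R6 at 1.1]

no — NF(t₁) = p(a), NF(t₂) = cons(p(b), b)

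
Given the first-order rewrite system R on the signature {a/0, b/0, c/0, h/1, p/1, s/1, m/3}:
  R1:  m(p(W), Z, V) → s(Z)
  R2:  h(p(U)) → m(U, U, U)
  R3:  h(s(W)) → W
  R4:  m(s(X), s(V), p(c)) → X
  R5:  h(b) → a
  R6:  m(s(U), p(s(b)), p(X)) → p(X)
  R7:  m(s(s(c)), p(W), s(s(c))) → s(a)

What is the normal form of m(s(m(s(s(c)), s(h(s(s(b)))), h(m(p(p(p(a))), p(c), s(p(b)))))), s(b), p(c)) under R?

1. m(s(m(s(s(c)), s(h(s(s(b)))), h(m(p(p(p(a))), p(c), s(p(b)))))), s(b), p(c))  →  m(s(s(c)), s(h(s(s(b)))), h(m(p(p(p(a))), p(c), s(p(b)))))   [R4 at ε]
2. m(s(s(c)), s(h(s(s(b)))), h(m(p(p(p(a))), p(c), s(p(b)))))  →  m(s(s(c)), s(s(b)), h(m(p(p(p(a))), p(c), s(p(b)))))   [R3 at 2.1]
3. m(s(s(c)), s(s(b)), h(m(p(p(p(a))), p(c), s(p(b)))))  →  m(s(s(c)), s(s(b)), h(s(p(c))))   [R1 at 3.1]
4. m(s(s(c)), s(s(b)), h(s(p(c))))  →  m(s(s(c)), s(s(b)), p(c))   [R3 at 3]
5. m(s(s(c)), s(s(b)), p(c))  →  s(c)   [R4 at ε]

s(c)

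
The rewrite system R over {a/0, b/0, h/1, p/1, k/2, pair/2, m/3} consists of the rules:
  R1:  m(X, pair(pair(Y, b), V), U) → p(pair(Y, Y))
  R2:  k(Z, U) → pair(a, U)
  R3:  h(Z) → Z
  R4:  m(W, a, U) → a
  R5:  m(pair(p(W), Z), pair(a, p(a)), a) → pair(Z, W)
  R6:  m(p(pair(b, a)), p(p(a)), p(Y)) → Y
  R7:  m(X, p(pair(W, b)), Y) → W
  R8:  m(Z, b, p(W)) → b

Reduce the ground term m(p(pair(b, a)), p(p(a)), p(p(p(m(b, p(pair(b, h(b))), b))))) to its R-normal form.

1. m(p(pair(b, a)), p(p(a)), p(p(p(m(b, p(pair(b, h(b))), b)))))  →  p(p(m(b, p(pair(b, h(b))), b)))   [R6 at ε]
2. p(p(m(b, p(pair(b, h(b))), b)))  →  p(p(m(b, p(pair(b, b)), b)))   [R3 at 1.1.2.1.2]
3. p(p(m(b, p(pair(b, b)), b)))  →  p(p(b))   [R7 at 1.1]

p(p(b))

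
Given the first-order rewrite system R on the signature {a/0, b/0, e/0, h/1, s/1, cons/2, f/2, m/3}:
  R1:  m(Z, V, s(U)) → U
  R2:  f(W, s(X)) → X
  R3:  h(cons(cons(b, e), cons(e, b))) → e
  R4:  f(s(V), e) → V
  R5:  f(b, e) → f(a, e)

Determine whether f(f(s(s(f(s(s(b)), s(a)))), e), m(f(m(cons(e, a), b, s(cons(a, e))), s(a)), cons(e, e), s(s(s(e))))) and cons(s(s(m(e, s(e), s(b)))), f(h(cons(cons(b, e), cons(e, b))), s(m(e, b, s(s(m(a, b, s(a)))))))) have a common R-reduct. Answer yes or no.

no — NF(t₁) = s(e), NF(t₂) = cons(s(s(b)), s(a))

Reduce t₁ = f(f(s(s(f(s(s(b)), s(a)))), e), m(f(m(cons(e, a), b, s(cons(a, e))), s(a)), cons(e, e), s(s(s(e))))):
1. f(f(s(s(f(s(s(b)), s(a)))), e), m(f(m(cons(e, a), b, s(cons(a, e))), s(a)), cons(e, e), s(s(s(e)))))  →  f(s(f(s(s(b)), s(a))), m(f(m(cons(e, a), b, s(cons(a, e))), s(a)), cons(e, e), s(s(s(e)))))   [R4 at 1]
2. f(s(f(s(s(b)), s(a))), m(f(m(cons(e, a), b, s(cons(a, e))), s(a)), cons(e, e), s(s(s(e)))))  →  f(s(a), m(f(m(cons(e, a), b, s(cons(a, e))), s(a)), cons(e, e), s(s(s(e)))))   [R2 at 1.1]
3. f(s(a), m(f(m(cons(e, a), b, s(cons(a, e))), s(a)), cons(e, e), s(s(s(e)))))  →  f(s(a), s(s(e)))   [R1 at 2]
4. f(s(a), s(s(e)))  →  s(e)   [R2 at ε]

Reduce t₂ = cons(s(s(m(e, s(e), s(b)))), f(h(cons(cons(b, e), cons(e, b))), s(m(e, b, s(s(m(a, b, s(a)))))))):
1. cons(s(s(m(e, s(e), s(b)))), f(h(cons(cons(b, e), cons(e, b))), s(m(e, b, s(s(m(a, b, s(a))))))))  →  cons(s(s(b)), f(h(cons(cons(b, e), cons(e, b))), s(m(e, b, s(s(m(a, b, s(a))))))))   [R1 at 1.1.1]
2. cons(s(s(b)), f(h(cons(cons(b, e), cons(e, b))), s(m(e, b, s(s(m(a, b, s(a))))))))  →  cons(s(s(b)), m(e, b, s(s(m(a, b, s(a))))))   [R2 at 2]
3. cons(s(s(b)), m(e, b, s(s(m(a, b, s(a))))))  →  cons(s(s(b)), s(m(a, b, s(a))))   [R1 at 2]
4. cons(s(s(b)), s(m(a, b, s(a))))  →  cons(s(s(b)), s(a))   [R1 at 2.1]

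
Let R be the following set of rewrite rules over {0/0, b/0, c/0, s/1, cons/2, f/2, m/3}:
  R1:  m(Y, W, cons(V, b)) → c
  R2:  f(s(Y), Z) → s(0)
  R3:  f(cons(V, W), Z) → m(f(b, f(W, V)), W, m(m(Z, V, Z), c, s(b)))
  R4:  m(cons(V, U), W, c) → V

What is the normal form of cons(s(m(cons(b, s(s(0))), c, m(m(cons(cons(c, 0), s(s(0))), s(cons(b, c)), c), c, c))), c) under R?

cons(s(b), c)

1. cons(s(m(cons(b, s(s(0))), c, m(m(cons(cons(c, 0), s(s(0))), s(cons(b, c)), c), c, c))), c)  →  cons(s(m(cons(b, s(s(0))), c, m(cons(c, 0), c, c))), c)   [R4 at 1.1.3.1]
2. cons(s(m(cons(b, s(s(0))), c, m(cons(c, 0), c, c))), c)  →  cons(s(m(cons(b, s(s(0))), c, c)), c)   [R4 at 1.1.3]
3. cons(s(m(cons(b, s(s(0))), c, c)), c)  →  cons(s(b), c)   [R4 at 1.1]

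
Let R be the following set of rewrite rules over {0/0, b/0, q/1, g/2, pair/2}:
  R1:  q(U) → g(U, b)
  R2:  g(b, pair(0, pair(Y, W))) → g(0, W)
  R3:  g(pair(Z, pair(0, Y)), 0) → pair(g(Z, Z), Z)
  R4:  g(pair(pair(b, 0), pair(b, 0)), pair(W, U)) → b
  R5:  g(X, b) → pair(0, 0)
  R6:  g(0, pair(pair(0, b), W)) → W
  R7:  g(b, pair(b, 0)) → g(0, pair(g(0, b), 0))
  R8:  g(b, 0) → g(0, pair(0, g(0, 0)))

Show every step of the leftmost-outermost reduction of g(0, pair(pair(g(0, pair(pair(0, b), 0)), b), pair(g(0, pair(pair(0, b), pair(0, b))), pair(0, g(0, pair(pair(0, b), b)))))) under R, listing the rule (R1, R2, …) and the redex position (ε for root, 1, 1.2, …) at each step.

pair(pair(0, b), pair(0, b))

1. g(0, pair(pair(g(0, pair(pair(0, b), 0)), b), pair(g(0, pair(pair(0, b), pair(0, b))), pair(0, g(0, pair(pair(0, b), b))))))  →  g(0, pair(pair(0, b), pair(g(0, pair(pair(0, b), pair(0, b))), pair(0, g(0, pair(pair(0, b), b))))))   [R6 at 2.1.1]
2. g(0, pair(pair(0, b), pair(g(0, pair(pair(0, b), pair(0, b))), pair(0, g(0, pair(pair(0, b), b))))))  →  pair(g(0, pair(pair(0, b), pair(0, b))), pair(0, g(0, pair(pair(0, b), b))))   [R6 at ε]
3. pair(g(0, pair(pair(0, b), pair(0, b))), pair(0, g(0, pair(pair(0, b), b))))  →  pair(pair(0, b), pair(0, g(0, pair(pair(0, b), b))))   [R6 at 1]
4. pair(pair(0, b), pair(0, g(0, pair(pair(0, b), b))))  →  pair(pair(0, b), pair(0, b))   [R6 at 2.2]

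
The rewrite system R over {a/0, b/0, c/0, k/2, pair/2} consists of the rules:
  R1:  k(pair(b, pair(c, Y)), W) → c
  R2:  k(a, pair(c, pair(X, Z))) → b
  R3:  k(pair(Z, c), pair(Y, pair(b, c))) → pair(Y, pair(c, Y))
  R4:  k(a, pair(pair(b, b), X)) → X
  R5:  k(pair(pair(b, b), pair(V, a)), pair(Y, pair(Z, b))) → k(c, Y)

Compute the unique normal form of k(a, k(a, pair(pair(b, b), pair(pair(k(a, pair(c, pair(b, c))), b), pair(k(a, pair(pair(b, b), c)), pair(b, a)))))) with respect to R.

1. k(a, k(a, pair(pair(b, b), pair(pair(k(a, pair(c, pair(b, c))), b), pair(k(a, pair(pair(b, b), c)), pair(b, a))))))  →  k(a, pair(pair(k(a, pair(c, pair(b, c))), b), pair(k(a, pair(pair(b, b), c)), pair(b, a))))   [R4 at 2]
2. k(a, pair(pair(k(a, pair(c, pair(b, c))), b), pair(k(a, pair(pair(b, b), c)), pair(b, a))))  →  k(a, pair(pair(b, b), pair(k(a, pair(pair(b, b), c)), pair(b, a))))   [R2 at 2.1.1]
3. k(a, pair(pair(b, b), pair(k(a, pair(pair(b, b), c)), pair(b, a))))  →  pair(k(a, pair(pair(b, b), c)), pair(b, a))   [R4 at ε]
4. pair(k(a, pair(pair(b, b), c)), pair(b, a))  →  pair(c, pair(b, a))   [R4 at 1]

pair(c, pair(b, a))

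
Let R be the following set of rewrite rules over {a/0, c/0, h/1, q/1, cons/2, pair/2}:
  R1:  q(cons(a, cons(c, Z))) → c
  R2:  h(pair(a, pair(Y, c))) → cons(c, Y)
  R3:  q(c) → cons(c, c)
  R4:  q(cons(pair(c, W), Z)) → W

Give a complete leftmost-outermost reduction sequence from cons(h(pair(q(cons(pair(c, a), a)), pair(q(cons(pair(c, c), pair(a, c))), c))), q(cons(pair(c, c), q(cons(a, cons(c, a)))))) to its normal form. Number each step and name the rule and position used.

1. cons(h(pair(q(cons(pair(c, a), a)), pair(q(cons(pair(c, c), pair(a, c))), c))), q(cons(pair(c, c), q(cons(a, cons(c, a))))))  →  cons(h(pair(a, pair(q(cons(pair(c, c), pair(a, c))), c))), q(cons(pair(c, c), q(cons(a, cons(c, a))))))   [R4 at 1.1.1]
2. cons(h(pair(a, pair(q(cons(pair(c, c), pair(a, c))), c))), q(cons(pair(c, c), q(cons(a, cons(c, a))))))  →  cons(cons(c, q(cons(pair(c, c), pair(a, c)))), q(cons(pair(c, c), q(cons(a, cons(c, a))))))   [R2 at 1]
3. cons(cons(c, q(cons(pair(c, c), pair(a, c)))), q(cons(pair(c, c), q(cons(a, cons(c, a))))))  →  cons(cons(c, c), q(cons(pair(c, c), q(cons(a, cons(c, a))))))   [R4 at 1.2]
4. cons(cons(c, c), q(cons(pair(c, c), q(cons(a, cons(c, a))))))  →  cons(cons(c, c), c)   [R4 at 2]

cons(cons(c, c), c)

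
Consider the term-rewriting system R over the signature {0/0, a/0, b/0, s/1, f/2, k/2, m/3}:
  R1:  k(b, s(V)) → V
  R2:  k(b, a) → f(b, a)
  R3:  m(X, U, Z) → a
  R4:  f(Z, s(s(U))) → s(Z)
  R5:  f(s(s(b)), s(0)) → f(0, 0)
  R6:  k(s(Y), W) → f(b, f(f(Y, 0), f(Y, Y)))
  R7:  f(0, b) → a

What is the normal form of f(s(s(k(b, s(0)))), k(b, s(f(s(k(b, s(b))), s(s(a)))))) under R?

s(s(s(0)))

1. f(s(s(k(b, s(0)))), k(b, s(f(s(k(b, s(b))), s(s(a))))))  →  f(s(s(0)), k(b, s(f(s(k(b, s(b))), s(s(a))))))   [R1 at 1.1.1]
2. f(s(s(0)), k(b, s(f(s(k(b, s(b))), s(s(a))))))  →  f(s(s(0)), f(s(k(b, s(b))), s(s(a))))   [R1 at 2]
3. f(s(s(0)), f(s(k(b, s(b))), s(s(a))))  →  f(s(s(0)), s(s(k(b, s(b)))))   [R4 at 2]
4. f(s(s(0)), s(s(k(b, s(b)))))  →  s(s(s(0)))   [R4 at ε]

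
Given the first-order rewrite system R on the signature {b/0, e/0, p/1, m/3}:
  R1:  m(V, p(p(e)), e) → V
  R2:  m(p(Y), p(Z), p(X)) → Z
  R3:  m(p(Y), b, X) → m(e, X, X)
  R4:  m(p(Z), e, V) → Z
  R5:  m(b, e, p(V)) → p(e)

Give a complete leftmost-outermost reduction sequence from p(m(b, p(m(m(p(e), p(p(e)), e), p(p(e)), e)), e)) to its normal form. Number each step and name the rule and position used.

p(b)

1. p(m(b, p(m(m(p(e), p(p(e)), e), p(p(e)), e)), e))  →  p(m(b, p(m(p(e), p(p(e)), e)), e))   [R1 at 1.2.1]
2. p(m(b, p(m(p(e), p(p(e)), e)), e))  →  p(m(b, p(p(e)), e))   [R1 at 1.2.1]
3. p(m(b, p(p(e)), e))  →  p(b)   [R1 at 1]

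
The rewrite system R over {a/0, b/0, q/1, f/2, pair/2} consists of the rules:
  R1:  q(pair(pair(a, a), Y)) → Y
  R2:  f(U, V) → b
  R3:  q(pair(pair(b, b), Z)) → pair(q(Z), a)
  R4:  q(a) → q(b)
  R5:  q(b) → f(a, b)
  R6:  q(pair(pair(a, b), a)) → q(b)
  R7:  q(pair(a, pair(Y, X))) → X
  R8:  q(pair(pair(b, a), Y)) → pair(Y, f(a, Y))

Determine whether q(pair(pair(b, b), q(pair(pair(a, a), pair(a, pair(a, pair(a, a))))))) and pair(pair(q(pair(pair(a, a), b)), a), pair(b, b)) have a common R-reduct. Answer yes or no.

no — NF(t₁) = pair(pair(a, a), a), NF(t₂) = pair(pair(b, a), pair(b, b))

Reduce t₁ = q(pair(pair(b, b), q(pair(pair(a, a), pair(a, pair(a, pair(a, a))))))):
1. q(pair(pair(b, b), q(pair(pair(a, a), pair(a, pair(a, pair(a, a)))))))  →  pair(q(q(pair(pair(a, a), pair(a, pair(a, pair(a, a)))))), a)   [R3 at ε]
2. pair(q(q(pair(pair(a, a), pair(a, pair(a, pair(a, a)))))), a)  →  pair(q(pair(a, pair(a, pair(a, a)))), a)   [R1 at 1.1]
3. pair(q(pair(a, pair(a, pair(a, a)))), a)  →  pair(pair(a, a), a)   [R7 at 1]

Reduce t₂ = pair(pair(q(pair(pair(a, a), b)), a), pair(b, b)):
1. pair(pair(q(pair(pair(a, a), b)), a), pair(b, b))  →  pair(pair(b, a), pair(b, b))   [R1 at 1.1]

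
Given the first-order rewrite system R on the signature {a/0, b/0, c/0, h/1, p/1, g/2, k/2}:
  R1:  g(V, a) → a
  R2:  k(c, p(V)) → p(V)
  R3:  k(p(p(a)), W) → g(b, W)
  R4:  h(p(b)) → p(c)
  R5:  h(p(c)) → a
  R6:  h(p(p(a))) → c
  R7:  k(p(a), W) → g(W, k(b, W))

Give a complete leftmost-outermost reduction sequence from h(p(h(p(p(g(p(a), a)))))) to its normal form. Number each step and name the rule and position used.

1. h(p(h(p(p(g(p(a), a))))))  →  h(p(h(p(p(a)))))   [R1 at 1.1.1.1.1]
2. h(p(h(p(p(a)))))  →  h(p(c))   [R6 at 1.1]
3. h(p(c))  →  a   [R5 at ε]

a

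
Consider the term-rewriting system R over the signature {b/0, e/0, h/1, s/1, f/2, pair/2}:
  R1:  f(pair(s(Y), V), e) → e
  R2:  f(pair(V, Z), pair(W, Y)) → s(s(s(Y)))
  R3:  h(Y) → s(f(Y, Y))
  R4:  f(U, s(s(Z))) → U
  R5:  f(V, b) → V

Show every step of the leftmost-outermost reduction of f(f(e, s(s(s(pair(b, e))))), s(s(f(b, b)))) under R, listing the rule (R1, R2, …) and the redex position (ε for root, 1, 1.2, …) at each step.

e

1. f(f(e, s(s(s(pair(b, e))))), s(s(f(b, b))))  →  f(e, s(s(s(pair(b, e)))))   [R4 at ε]
2. f(e, s(s(s(pair(b, e)))))  →  e   [R4 at ε]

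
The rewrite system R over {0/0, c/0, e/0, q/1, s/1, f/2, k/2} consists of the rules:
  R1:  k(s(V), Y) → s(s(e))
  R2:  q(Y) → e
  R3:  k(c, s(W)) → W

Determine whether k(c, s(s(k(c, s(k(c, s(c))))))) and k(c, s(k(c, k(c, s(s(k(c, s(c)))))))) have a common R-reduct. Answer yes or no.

no — NF(t₁) = s(c), NF(t₂) = c

Reduce t₁ = k(c, s(s(k(c, s(k(c, s(c))))))):
1. k(c, s(s(k(c, s(k(c, s(c)))))))  →  s(k(c, s(k(c, s(c)))))   [R3 at ε]
2. s(k(c, s(k(c, s(c)))))  →  s(k(c, s(c)))   [R3 at 1]
3. s(k(c, s(c)))  →  s(c)   [R3 at 1]

Reduce t₂ = k(c, s(k(c, k(c, s(s(k(c, s(c)))))))):
1. k(c, s(k(c, k(c, s(s(k(c, s(c))))))))  →  k(c, k(c, s(s(k(c, s(c))))))   [R3 at ε]
2. k(c, k(c, s(s(k(c, s(c))))))  →  k(c, s(k(c, s(c))))   [R3 at 2]
3. k(c, s(k(c, s(c))))  →  k(c, s(c))   [R3 at ε]
4. k(c, s(c))  →  c   [R3 at ε]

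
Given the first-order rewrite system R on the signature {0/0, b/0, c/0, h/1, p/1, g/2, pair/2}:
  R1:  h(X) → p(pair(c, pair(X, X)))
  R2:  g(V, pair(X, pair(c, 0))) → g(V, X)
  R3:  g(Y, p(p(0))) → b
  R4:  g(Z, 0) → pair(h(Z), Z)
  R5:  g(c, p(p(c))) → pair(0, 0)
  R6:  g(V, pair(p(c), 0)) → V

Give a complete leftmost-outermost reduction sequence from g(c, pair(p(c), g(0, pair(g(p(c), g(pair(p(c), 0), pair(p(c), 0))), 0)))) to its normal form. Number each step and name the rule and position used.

c

1. g(c, pair(p(c), g(0, pair(g(p(c), g(pair(p(c), 0), pair(p(c), 0))), 0))))  →  g(c, pair(p(c), g(0, pair(g(p(c), pair(p(c), 0)), 0))))   [R6 at 2.2.2.1.2]
2. g(c, pair(p(c), g(0, pair(g(p(c), pair(p(c), 0)), 0))))  →  g(c, pair(p(c), g(0, pair(p(c), 0))))   [R6 at 2.2.2.1]
3. g(c, pair(p(c), g(0, pair(p(c), 0))))  →  g(c, pair(p(c), 0))   [R6 at 2.2]
4. g(c, pair(p(c), 0))  →  c   [R6 at ε]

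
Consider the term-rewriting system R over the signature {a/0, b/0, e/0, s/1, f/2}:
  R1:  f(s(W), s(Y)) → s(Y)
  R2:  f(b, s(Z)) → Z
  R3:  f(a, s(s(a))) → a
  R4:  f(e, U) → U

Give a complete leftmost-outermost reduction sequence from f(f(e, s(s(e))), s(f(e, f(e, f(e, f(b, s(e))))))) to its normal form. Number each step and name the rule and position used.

s(e)

1. f(f(e, s(s(e))), s(f(e, f(e, f(e, f(b, s(e)))))))  →  f(s(s(e)), s(f(e, f(e, f(e, f(b, s(e)))))))   [R4 at 1]
2. f(s(s(e)), s(f(e, f(e, f(e, f(b, s(e)))))))  →  s(f(e, f(e, f(e, f(b, s(e))))))   [R1 at ε]
3. s(f(e, f(e, f(e, f(b, s(e))))))  →  s(f(e, f(e, f(b, s(e)))))   [R4 at 1]
4. s(f(e, f(e, f(b, s(e)))))  →  s(f(e, f(b, s(e))))   [R4 at 1]
5. s(f(e, f(b, s(e))))  →  s(f(b, s(e)))   [R4 at 1]
6. s(f(b, s(e)))  →  s(e)   [R2 at 1]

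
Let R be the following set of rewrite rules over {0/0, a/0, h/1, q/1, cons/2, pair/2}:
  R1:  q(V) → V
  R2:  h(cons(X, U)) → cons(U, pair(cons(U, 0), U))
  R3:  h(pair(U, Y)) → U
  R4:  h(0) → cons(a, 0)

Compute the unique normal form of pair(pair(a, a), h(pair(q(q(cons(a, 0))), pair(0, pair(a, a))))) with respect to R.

1. pair(pair(a, a), h(pair(q(q(cons(a, 0))), pair(0, pair(a, a)))))  →  pair(pair(a, a), q(q(cons(a, 0))))   [R3 at 2]
2. pair(pair(a, a), q(q(cons(a, 0))))  →  pair(pair(a, a), q(cons(a, 0)))   [R1 at 2]
3. pair(pair(a, a), q(cons(a, 0)))  →  pair(pair(a, a), cons(a, 0))   [R1 at 2]

pair(pair(a, a), cons(a, 0))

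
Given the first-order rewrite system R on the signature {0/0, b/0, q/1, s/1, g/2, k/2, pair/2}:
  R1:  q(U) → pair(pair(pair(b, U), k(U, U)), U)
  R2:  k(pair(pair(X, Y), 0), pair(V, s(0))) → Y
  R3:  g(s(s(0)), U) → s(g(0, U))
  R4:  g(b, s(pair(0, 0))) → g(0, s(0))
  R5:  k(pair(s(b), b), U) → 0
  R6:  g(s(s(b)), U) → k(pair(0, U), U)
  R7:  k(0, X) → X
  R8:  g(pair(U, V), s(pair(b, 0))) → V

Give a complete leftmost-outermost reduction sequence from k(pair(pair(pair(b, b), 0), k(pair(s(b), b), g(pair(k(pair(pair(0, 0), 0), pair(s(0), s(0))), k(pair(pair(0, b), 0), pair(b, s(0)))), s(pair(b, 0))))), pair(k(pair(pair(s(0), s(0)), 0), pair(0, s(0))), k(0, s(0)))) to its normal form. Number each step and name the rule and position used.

1. k(pair(pair(pair(b, b), 0), k(pair(s(b), b), g(pair(k(pair(pair(0, 0), 0), pair(s(0), s(0))), k(pair(pair(0, b), 0), pair(b, s(0)))), s(pair(b, 0))))), pair(k(pair(pair(s(0), s(0)), 0), pair(0, s(0))), k(0, s(0))))  →  k(pair(pair(pair(b, b), 0), 0), pair(k(pair(pair(s(0), s(0)), 0), pair(0, s(0))), k(0, s(0))))   [R5 at 1.2]
2. k(pair(pair(pair(b, b), 0), 0), pair(k(pair(pair(s(0), s(0)), 0), pair(0, s(0))), k(0, s(0))))  →  k(pair(pair(pair(b, b), 0), 0), pair(s(0), k(0, s(0))))   [R2 at 2.1]
3. k(pair(pair(pair(b, b), 0), 0), pair(s(0), k(0, s(0))))  →  k(pair(pair(pair(b, b), 0), 0), pair(s(0), s(0)))   [R7 at 2.2]
4. k(pair(pair(pair(b, b), 0), 0), pair(s(0), s(0)))  →  0   [R2 at ε]

0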